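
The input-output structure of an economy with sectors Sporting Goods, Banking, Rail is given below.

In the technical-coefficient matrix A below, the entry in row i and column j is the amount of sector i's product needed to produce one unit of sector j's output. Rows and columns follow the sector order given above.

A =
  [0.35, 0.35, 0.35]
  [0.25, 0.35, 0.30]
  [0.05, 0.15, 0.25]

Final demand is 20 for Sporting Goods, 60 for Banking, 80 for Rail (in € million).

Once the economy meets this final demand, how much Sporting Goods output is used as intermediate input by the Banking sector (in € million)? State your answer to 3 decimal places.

I − A =
  [   0.65    -0.35    -0.35]
  [  -0.25     0.65    -0.30]
  [  -0.05    -0.15     0.75]
Cofactors of I−A, C_ij = (−1)^(i+j)·(minor ij) (rows/columns in the sector order above):
  C_11 = (0.65)(0.75) − (-0.30)(-0.15) = 0.4425
  C_12 = −[(-0.25)(0.75) − (-0.30)(-0.05)] = 0.2025
  C_13 = (-0.25)(-0.15) − (0.65)(-0.05) = 0.0700
  C_21 = −[(-0.35)(0.75) − (-0.35)(-0.15)] = 0.3150
  C_22 = (0.65)(0.75) − (-0.35)(-0.05) = 0.4700
  C_23 = −[(0.65)(-0.15) − (-0.35)(-0.05)] = 0.1150
  C_31 = (-0.35)(-0.30) − (-0.35)(0.65) = 0.3325
  C_32 = −[(0.65)(-0.30) − (-0.35)(-0.25)] = 0.2825
  C_33 = (0.65)(0.65) − (-0.35)(-0.25) = 0.3350
det(I−A) = Σ_j (I−A)_1j·C_1j = (0.65)(0.4425) + (-0.35)(0.2025) + (-0.35)(0.0700) = 0.19225
adj(I−A) = Cᵀ =
  [ 0.4425   0.3150   0.3325]
  [ 0.2025   0.4700   0.2825]
  [ 0.0700   0.1150   0.3350]
(I − A)⁻¹ = adj(I−A) / det(I−A) ≈
  [   2.3017     1.6385     1.7295]
  [   1.0533     2.4447     1.4694]
  [   0.3641     0.5982     1.7425]
First solve x = (I − A)⁻¹ d = adj(I−A)·d / det(I−A); in particular x_2 = (0.2025·20 + 0.4700·60 + 0.2825·80) / 0.19225 = 54.85 / 0.19225 ≈ 285.30559.
Intermediate flow from 1 to 2: z_12 = a_12 · x_2 = 0.35 × 54.85 / 0.19225 = 19.1975 / 0.19225 ≈ 99.857.

z_12 = 99.857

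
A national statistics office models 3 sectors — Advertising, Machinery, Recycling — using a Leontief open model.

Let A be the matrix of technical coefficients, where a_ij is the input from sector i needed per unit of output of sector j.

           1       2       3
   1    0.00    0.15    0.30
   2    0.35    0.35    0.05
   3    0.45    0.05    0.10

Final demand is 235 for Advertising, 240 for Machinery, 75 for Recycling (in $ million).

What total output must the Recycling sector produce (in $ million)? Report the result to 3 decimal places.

x_3 = 332.355

I − A =
  [   1.00    -0.15    -0.30]
  [  -0.35     0.65    -0.05]
  [  -0.45    -0.05     0.90]
Cofactors of I−A, C_ij = (−1)^(i+j)·(minor ij) (rows/columns in the sector order above):
  C_11 = (0.65)(0.90) − (-0.05)(-0.05) = 0.5825
  C_12 = −[(-0.35)(0.90) − (-0.05)(-0.45)] = 0.3375
  C_13 = (-0.35)(-0.05) − (0.65)(-0.45) = 0.3100
  C_21 = −[(-0.15)(0.90) − (-0.30)(-0.05)] = 0.1500
  C_22 = (1.00)(0.90) − (-0.30)(-0.45) = 0.7650
  C_23 = −[(1.00)(-0.05) − (-0.15)(-0.45)] = 0.1175
  C_31 = (-0.15)(-0.05) − (-0.30)(0.65) = 0.2025
  C_32 = −[(1.00)(-0.05) − (-0.30)(-0.35)] = 0.1550
  C_33 = (1.00)(0.65) − (-0.15)(-0.35) = 0.5975
det(I−A) = Σ_j (I−A)_1j·C_1j = (1.00)(0.5825) + (-0.15)(0.3375) + (-0.30)(0.3100) = 0.438875
adj(I−A) = Cᵀ =
  [ 0.5825   0.1500   0.2025]
  [ 0.3375   0.7650   0.1550]
  [ 0.3100   0.1175   0.5975]
(I − A)⁻¹ = adj(I−A) / det(I−A) ≈
  [   1.3273     0.3418     0.4614]
  [   0.7690     1.7431     0.3532]
  [   0.7064     0.2677     1.3614]
x = (I − A)⁻¹ d = adj(I−A)·d / det(I−A), with det(I−A) = 0.438875:
  x_1 = (0.5825·235 + 0.1500·240 + 0.2025·75) / 0.438875 = 188.075 / 0.438875 ≈ 428.539
  x_2 = (0.3375·235 + 0.7650·240 + 0.1550·75) / 0.438875 = 274.5375 / 0.438875 ≈ 625.548
  x_3 = (0.3100·235 + 0.1175·240 + 0.5975·75) / 0.438875 = 145.8625 / 0.438875 ≈ 332.355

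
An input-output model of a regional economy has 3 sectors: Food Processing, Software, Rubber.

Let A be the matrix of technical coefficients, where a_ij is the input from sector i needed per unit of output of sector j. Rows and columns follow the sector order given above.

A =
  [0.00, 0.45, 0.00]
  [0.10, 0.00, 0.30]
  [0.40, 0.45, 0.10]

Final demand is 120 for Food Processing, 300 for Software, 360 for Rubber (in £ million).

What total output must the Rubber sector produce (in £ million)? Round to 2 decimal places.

I − A =
  [   1.00    -0.45     0.00]
  [  -0.10     1.00    -0.30]
  [  -0.40    -0.45     0.90]
Cofactors of I−A, C_ij = (−1)^(i+j)·(minor ij) (rows/columns in the sector order above):
  C_11 = (1.00)(0.90) − (-0.30)(-0.45) = 0.7650
  C_12 = −[(-0.10)(0.90) − (-0.30)(-0.40)] = 0.2100
  C_13 = (-0.10)(-0.45) − (1.00)(-0.40) = 0.4450
  C_21 = −[(-0.45)(0.90) − (0.00)(-0.45)] = 0.4050
  C_22 = (1.00)(0.90) − (0.00)(-0.40) = 0.9000
  C_23 = −[(1.00)(-0.45) − (-0.45)(-0.40)] = 0.6300
  C_31 = (-0.45)(-0.30) − (0.00)(1.00) = 0.1350
  C_32 = −[(1.00)(-0.30) − (0.00)(-0.10)] = 0.3000
  C_33 = (1.00)(1.00) − (-0.45)(-0.10) = 0.9550
det(I−A) = Σ_j (I−A)_1j·C_1j = (1.00)(0.7650) + (-0.45)(0.2100) + (0.00)(0.4450) = 0.6705
adj(I−A) = Cᵀ =
  [ 0.7650   0.4050   0.1350]
  [ 0.2100   0.9000   0.3000]
  [ 0.4450   0.6300   0.9550]
(I − A)⁻¹ = adj(I−A) / det(I−A) ≈
  [   1.1409     0.6040     0.2013]
  [   0.3132     1.3423     0.4474]
  [   0.6637     0.9396     1.4243]
x = (I − A)⁻¹ d = adj(I−A)·d / det(I−A), with det(I−A) = 0.6705:
  x_1 = (0.7650·120 + 0.4050·300 + 0.1350·360) / 0.6705 = 261.90 / 0.6705 ≈ 390.60
  x_2 = (0.2100·120 + 0.9000·300 + 0.3000·360) / 0.6705 = 403.20 / 0.6705 ≈ 601.34
  x_3 = (0.4450·120 + 0.6300·300 + 0.9550·360) / 0.6705 = 586.20 / 0.6705 ≈ 874.27

x_3 = 874.27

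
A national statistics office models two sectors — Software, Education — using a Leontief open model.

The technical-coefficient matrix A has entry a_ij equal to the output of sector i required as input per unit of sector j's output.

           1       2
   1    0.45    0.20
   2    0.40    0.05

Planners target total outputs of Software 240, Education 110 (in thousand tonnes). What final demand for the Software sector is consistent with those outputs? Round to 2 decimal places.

d_1 = 110.00

I − A =
  [   0.55    -0.20]
  [  -0.40     0.95]
d = (I − A) x:
  d_1 = (+0.55)·240 + (-0.20)·110 = 110.00
  d_2 = (-0.40)·240 + (+0.95)·110 = 8.50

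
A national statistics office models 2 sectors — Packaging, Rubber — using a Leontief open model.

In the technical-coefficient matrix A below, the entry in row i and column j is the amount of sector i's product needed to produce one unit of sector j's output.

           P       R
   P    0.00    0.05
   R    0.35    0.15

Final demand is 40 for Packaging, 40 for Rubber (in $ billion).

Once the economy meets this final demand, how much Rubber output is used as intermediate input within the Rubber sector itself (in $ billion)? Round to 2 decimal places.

I − A =
  [   1.00    -0.05]
  [  -0.35     0.85]
det(I−A) = (1.00)(0.85) − (-0.05)(-0.35) = 0.8325
adj(I−A) = [[0.85, 0.05], [0.35, 1.00]]
(I − A)⁻¹ = adj(I−A) / det(I−A) ≈
  [   1.0210     0.0601]
  [   0.4204     1.2012]
First solve x = (I − A)⁻¹ d = adj(I−A)·d / det(I−A); in particular x_R = (0.35·40 + 1.00·40) / 0.8325 = 54.00 / 0.8325 ≈ 64.8649.
Intermediate flow from R to R: z_RR = a_RR · x_R = 0.15 × 54.00 / 0.8325 = 8.10 / 0.8325 ≈ 9.73.

z_RR = 9.73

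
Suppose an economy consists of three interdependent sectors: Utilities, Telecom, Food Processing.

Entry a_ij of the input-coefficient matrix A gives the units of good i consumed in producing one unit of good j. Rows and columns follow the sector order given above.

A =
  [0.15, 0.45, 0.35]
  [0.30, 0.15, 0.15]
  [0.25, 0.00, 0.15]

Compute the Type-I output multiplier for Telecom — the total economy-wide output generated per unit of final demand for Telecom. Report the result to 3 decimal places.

I − A =
  [   0.85    -0.45    -0.35]
  [  -0.30     0.85    -0.15]
  [  -0.25     0.00     0.85]
Cofactors of I−A, C_ij = (−1)^(i+j)·(minor ij) (rows/columns in the sector order above):
  C_11 = (0.85)(0.85) − (-0.15)(0.00) = 0.7225
  C_12 = −[(-0.30)(0.85) − (-0.15)(-0.25)] = 0.2925
  C_13 = (-0.30)(0.00) − (0.85)(-0.25) = 0.2125
  C_21 = −[(-0.45)(0.85) − (-0.35)(0.00)] = 0.3825
  C_22 = (0.85)(0.85) − (-0.35)(-0.25) = 0.6350
  C_23 = −[(0.85)(0.00) − (-0.45)(-0.25)] = 0.1125
  C_31 = (-0.45)(-0.15) − (-0.35)(0.85) = 0.3650
  C_32 = −[(0.85)(-0.15) − (-0.35)(-0.30)] = 0.2325
  C_33 = (0.85)(0.85) − (-0.45)(-0.30) = 0.5875
det(I−A) = Σ_j (I−A)_1j·C_1j = (0.85)(0.7225) + (-0.45)(0.2925) + (-0.35)(0.2125) = 0.408125
adj(I−A) = Cᵀ =
  [ 0.7225   0.3825   0.3650]
  [ 0.2925   0.6350   0.2325]
  [ 0.2125   0.1125   0.5875]
(I − A)⁻¹ = adj(I−A) / det(I−A) ≈
  [   1.7703     0.9372     0.8943]
  [   0.7167     1.5559     0.5697]
  [   0.5207     0.2757     1.4395]
The output multiplier for sector j is the column-j sum of the Leontief inverse (I − A)⁻¹ = adj(I−A) / det(I−A).
Column 2 of adj(I−A): (0.3825, 0.6350, 0.1125); det(I−A) = 0.408125.
m_2 = (0.3825 + 0.6350 + 0.1125) / 0.408125 = 1.13 / 0.408125 ≈ 2.769.

m_2 = 2.769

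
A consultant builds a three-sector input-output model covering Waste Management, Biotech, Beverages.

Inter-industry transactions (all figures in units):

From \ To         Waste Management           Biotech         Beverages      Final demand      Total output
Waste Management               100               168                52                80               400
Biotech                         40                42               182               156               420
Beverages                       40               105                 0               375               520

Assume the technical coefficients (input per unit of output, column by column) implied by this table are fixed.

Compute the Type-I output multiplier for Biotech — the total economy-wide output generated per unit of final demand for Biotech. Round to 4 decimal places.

m_2 = 2.5603

Technical coefficients a_ij = z_ij / X_j:
  a_11 = 100/400 = 0.25, a_21 = 40/400 = 0.10, a_31 = 40/400 = 0.10
  a_12 = 168/420 = 0.40, a_22 = 42/420 = 0.10, a_32 = 105/420 = 0.25
  a_13 = 52/520 = 0.10, a_23 = 182/520 = 0.35, a_33 = 0/520 = 0.00
I − A =
  [   0.75    -0.40    -0.10]
  [  -0.10     0.90    -0.35]
  [  -0.10    -0.25     1.00]
Cofactors of I−A, C_ij = (−1)^(i+j)·(minor ij) (rows/columns in the sector order above):
  C_11 = (0.90)(1.00) − (-0.35)(-0.25) = 0.8125
  C_12 = −[(-0.10)(1.00) − (-0.35)(-0.10)] = 0.1350
  C_13 = (-0.10)(-0.25) − (0.90)(-0.10) = 0.1150
  C_21 = −[(-0.40)(1.00) − (-0.10)(-0.25)] = 0.4250
  C_22 = (0.75)(1.00) − (-0.10)(-0.10) = 0.7400
  C_23 = −[(0.75)(-0.25) − (-0.40)(-0.10)] = 0.2275
  C_31 = (-0.40)(-0.35) − (-0.10)(0.90) = 0.2300
  C_32 = −[(0.75)(-0.35) − (-0.10)(-0.10)] = 0.2725
  C_33 = (0.75)(0.90) − (-0.40)(-0.10) = 0.6350
det(I−A) = Σ_j (I−A)_1j·C_1j = (0.75)(0.8125) + (-0.40)(0.1350) + (-0.10)(0.1150) = 0.543875
adj(I−A) = Cᵀ =
  [ 0.8125   0.4250   0.2300]
  [ 0.1350   0.7400   0.2725]
  [ 0.1150   0.2275   0.6350]
(I − A)⁻¹ = adj(I−A) / det(I−A) ≈
  [   1.49391     0.78143     0.42289]
  [   0.24822     1.36061     0.50103]
  [   0.21145     0.41829     1.16755]
The output multiplier for sector j is the column-j sum of the Leontief inverse (I − A)⁻¹ = adj(I−A) / det(I−A).
Column 2 of adj(I−A): (0.4250, 0.7400, 0.2275); det(I−A) = 0.543875.
m_2 = (0.4250 + 0.7400 + 0.2275) / 0.543875 = 1.3925 / 0.543875 ≈ 2.5603.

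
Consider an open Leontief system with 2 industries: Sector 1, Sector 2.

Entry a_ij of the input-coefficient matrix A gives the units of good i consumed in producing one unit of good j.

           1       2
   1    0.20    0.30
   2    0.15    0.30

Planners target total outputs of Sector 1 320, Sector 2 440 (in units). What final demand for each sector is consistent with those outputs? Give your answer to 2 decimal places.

d_1 = 124.00, d_2 = 260.00

I − A =
  [   0.80    -0.30]
  [  -0.15     0.70]
d = (I − A) x:
  d_1 = (+0.80)·320 + (-0.30)·440 = 124.00
  d_2 = (-0.15)·320 + (+0.70)·440 = 260.00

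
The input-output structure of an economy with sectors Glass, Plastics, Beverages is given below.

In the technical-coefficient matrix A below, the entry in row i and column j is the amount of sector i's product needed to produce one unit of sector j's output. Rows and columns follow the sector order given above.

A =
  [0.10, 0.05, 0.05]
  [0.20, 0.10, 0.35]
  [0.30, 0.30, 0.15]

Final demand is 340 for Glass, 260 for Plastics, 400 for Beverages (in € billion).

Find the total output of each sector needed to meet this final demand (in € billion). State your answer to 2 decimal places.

I − A =
  [   0.90    -0.05    -0.05]
  [  -0.20     0.90    -0.35]
  [  -0.30    -0.30     0.85]
Cofactors of I−A, C_ij = (−1)^(i+j)·(minor ij) (rows/columns in the sector order above):
  C_11 = (0.90)(0.85) − (-0.35)(-0.30) = 0.6600
  C_12 = −[(-0.20)(0.85) − (-0.35)(-0.30)] = 0.2750
  C_13 = (-0.20)(-0.30) − (0.90)(-0.30) = 0.3300
  C_21 = −[(-0.05)(0.85) − (-0.05)(-0.30)] = 0.0575
  C_22 = (0.90)(0.85) − (-0.05)(-0.30) = 0.7500
  C_23 = −[(0.90)(-0.30) − (-0.05)(-0.30)] = 0.2850
  C_31 = (-0.05)(-0.35) − (-0.05)(0.90) = 0.0625
  C_32 = −[(0.90)(-0.35) − (-0.05)(-0.20)] = 0.3250
  C_33 = (0.90)(0.90) − (-0.05)(-0.20) = 0.8000
det(I−A) = Σ_j (I−A)_1j·C_1j = (0.90)(0.6600) + (-0.05)(0.2750) + (-0.05)(0.3300) = 0.56375
adj(I−A) = Cᵀ =
  [ 0.6600   0.0575   0.0625]
  [ 0.2750   0.7500   0.3250]
  [ 0.3300   0.2850   0.8000]
(I − A)⁻¹ = adj(I−A) / det(I−A) ≈
  [   1.1707     0.1020     0.1109]
  [   0.4878     1.3304     0.5765]
  [   0.5854     0.5055     1.4191]
x = (I − A)⁻¹ d = adj(I−A)·d / det(I−A), with det(I−A) = 0.56375:
  x_1 = (0.6600·340 + 0.0575·260 + 0.0625·400) / 0.56375 = 264.35 / 0.56375 ≈ 468.91
  x_2 = (0.2750·340 + 0.7500·260 + 0.3250·400) / 0.56375 = 418.50 / 0.56375 ≈ 742.35
  x_3 = (0.3300·340 + 0.2850·260 + 0.8000·400) / 0.56375 = 506.30 / 0.56375 ≈ 898.09

x_1 = 468.91, x_2 = 742.35, x_3 = 898.09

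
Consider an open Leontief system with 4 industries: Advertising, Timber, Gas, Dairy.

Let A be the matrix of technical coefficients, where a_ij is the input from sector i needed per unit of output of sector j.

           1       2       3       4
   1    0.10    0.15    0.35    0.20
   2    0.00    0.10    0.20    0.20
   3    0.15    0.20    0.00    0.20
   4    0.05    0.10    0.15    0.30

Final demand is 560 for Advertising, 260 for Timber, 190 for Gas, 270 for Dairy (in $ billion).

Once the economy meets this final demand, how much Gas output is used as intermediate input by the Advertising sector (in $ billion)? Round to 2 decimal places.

I − A =
  [   0.90    -0.15    -0.35    -0.20]
  [   0.00     0.90    -0.20    -0.20]
  [  -0.15    -0.20     1.00    -0.20]
  [  -0.05    -0.10    -0.15     0.70]
Compute the cofactors C_ij = (−1)^(i+j)·(3×3 minor ij) of I−A; the adjugate is their transpose:
adj(I−A) = Cᵀ =
  [ 0.545000   0.182500   0.270000   0.285000]
  [ 0.037500   0.548250   0.154500   0.211500]
  [ 0.102500   0.162250   0.538500   0.229500]
  [ 0.066250   0.126125   0.156750   0.722250]
det(I−A) = Σ_j (I−A)_1j·C_1j = (0.90)(0.545000) + (-0.15)(0.037500) + (-0.35)(0.102500) + (-0.20)(0.066250) = 0.43575
(I − A)⁻¹ = adj(I−A) / det(I−A) ≈
  [   1.2507     0.4188     0.6196     0.6540]
  [   0.0861     1.2582     0.3546     0.4854]
  [   0.2352     0.3723     1.2358     0.5267]
  [   0.1520     0.2894     0.3597     1.6575]
First solve x = (I − A)⁻¹ d = adj(I−A)·d / det(I−A); in particular x_1 = (0.545000·560 + 0.182500·260 + 0.270000·190 + 0.285000·270) / 0.43575 = 480.90 / 0.43575 ≈ 1103.6145.
Intermediate flow from 3 to 1: z_31 = a_31 · x_1 = 0.15 × 480.90 / 0.43575 = 72.135 / 0.43575 ≈ 165.54.

z_31 = 165.54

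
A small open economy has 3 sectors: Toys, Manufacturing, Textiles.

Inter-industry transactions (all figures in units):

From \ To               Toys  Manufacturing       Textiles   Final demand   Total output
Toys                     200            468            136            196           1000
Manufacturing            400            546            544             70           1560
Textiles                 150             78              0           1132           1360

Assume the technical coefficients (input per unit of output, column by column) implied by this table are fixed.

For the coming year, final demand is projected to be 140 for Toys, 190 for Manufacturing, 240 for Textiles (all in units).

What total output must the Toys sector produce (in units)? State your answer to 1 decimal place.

x_1 = 537.9

Technical coefficients a_ij = z_ij / X_j:
  a_11 = 200/1000 = 0.20, a_21 = 400/1000 = 0.40, a_31 = 150/1000 = 0.15
  a_12 = 468/1560 = 0.30, a_22 = 546/1560 = 0.35, a_32 = 78/1560 = 0.05
  a_13 = 136/1360 = 0.10, a_23 = 544/1360 = 0.40, a_33 = 0/1360 = 0.00
I − A =
  [   0.80    -0.30    -0.10]
  [  -0.40     0.65    -0.40]
  [  -0.15    -0.05     1.00]
Cofactors of I−A, C_ij = (−1)^(i+j)·(minor ij) (rows/columns in the sector order above):
  C_11 = (0.65)(1.00) − (-0.40)(-0.05) = 0.6300
  C_12 = −[(-0.40)(1.00) − (-0.40)(-0.15)] = 0.4600
  C_13 = (-0.40)(-0.05) − (0.65)(-0.15) = 0.1175
  C_21 = −[(-0.30)(1.00) − (-0.10)(-0.05)] = 0.3050
  C_22 = (0.80)(1.00) − (-0.10)(-0.15) = 0.7850
  C_23 = −[(0.80)(-0.05) − (-0.30)(-0.15)] = 0.0850
  C_31 = (-0.30)(-0.40) − (-0.10)(0.65) = 0.1850
  C_32 = −[(0.80)(-0.40) − (-0.10)(-0.40)] = 0.3600
  C_33 = (0.80)(0.65) − (-0.30)(-0.40) = 0.4000
det(I−A) = Σ_j (I−A)_1j·C_1j = (0.80)(0.6300) + (-0.30)(0.4600) + (-0.10)(0.1175) = 0.35425
adj(I−A) = Cᵀ =
  [ 0.6300   0.3050   0.1850]
  [ 0.4600   0.7850   0.3600]
  [ 0.1175   0.0850   0.4000]
(I − A)⁻¹ = adj(I−A) / det(I−A) ≈
  [   1.7784     0.8610     0.5222]
  [   1.2985     2.2159     1.0162]
  [   0.3317     0.2399     1.1291]
x = (I − A)⁻¹ d = adj(I−A)·d / det(I−A), with det(I−A) = 0.35425:
  x_1 = (0.6300·140 + 0.3050·190 + 0.1850·240) / 0.35425 = 190.55 / 0.35425 ≈ 537.9
  x_2 = (0.4600·140 + 0.7850·190 + 0.3600·240) / 0.35425 = 299.95 / 0.35425 ≈ 846.7
  x_3 = (0.1175·140 + 0.0850·190 + 0.4000·240) / 0.35425 = 128.60 / 0.35425 ≈ 363.0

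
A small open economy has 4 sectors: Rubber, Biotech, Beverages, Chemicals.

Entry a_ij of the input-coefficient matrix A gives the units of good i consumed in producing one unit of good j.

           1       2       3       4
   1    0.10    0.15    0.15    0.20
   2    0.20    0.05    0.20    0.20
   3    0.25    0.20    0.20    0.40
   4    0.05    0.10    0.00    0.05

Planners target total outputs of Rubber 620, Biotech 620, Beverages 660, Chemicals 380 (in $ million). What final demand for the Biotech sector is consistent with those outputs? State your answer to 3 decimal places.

d_2 = 257.000

I − A =
  [   0.90    -0.15    -0.15    -0.20]
  [  -0.20     0.95    -0.20    -0.20]
  [  -0.25    -0.20     0.80    -0.40]
  [  -0.05    -0.10     0.00     0.95]
d = (I − A) x:
  d_1 = (+0.90)·620 + (-0.15)·620 + (-0.15)·660 + (-0.20)·380 = 290.000
  d_2 = (-0.20)·620 + (+0.95)·620 + (-0.20)·660 + (-0.20)·380 = 257.000
  d_3 = (-0.25)·620 + (-0.20)·620 + (+0.80)·660 + (-0.40)·380 = 97.000
  d_4 = (-0.05)·620 + (-0.10)·620 + (+0.00)·660 + (+0.95)·380 = 268.000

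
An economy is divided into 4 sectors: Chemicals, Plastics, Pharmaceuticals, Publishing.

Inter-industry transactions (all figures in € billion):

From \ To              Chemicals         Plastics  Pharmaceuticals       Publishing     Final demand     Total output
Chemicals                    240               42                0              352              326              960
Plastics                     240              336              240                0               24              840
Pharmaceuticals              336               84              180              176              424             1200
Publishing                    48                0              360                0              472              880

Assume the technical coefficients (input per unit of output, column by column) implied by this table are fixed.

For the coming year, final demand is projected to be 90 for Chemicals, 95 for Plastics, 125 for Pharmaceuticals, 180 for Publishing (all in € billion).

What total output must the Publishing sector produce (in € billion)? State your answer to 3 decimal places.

Technical coefficients a_ij = z_ij / X_j:
  a_11 = 240/960 = 0.25, a_21 = 240/960 = 0.25, a_31 = 336/960 = 0.35, a_41 = 48/960 = 0.05
  a_12 = 42/840 = 0.05, a_22 = 336/840 = 0.40, a_32 = 84/840 = 0.10, a_42 = 0/840 = 0.00
  a_13 = 0/1200 = 0.00, a_23 = 240/1200 = 0.20, a_33 = 180/1200 = 0.15, a_43 = 360/1200 = 0.30
  a_14 = 352/880 = 0.40, a_24 = 0/880 = 0.00, a_34 = 176/880 = 0.20, a_44 = 0/880 = 0.00
I − A =
  [   0.75    -0.05     0.00    -0.40]
  [  -0.25     0.60    -0.20     0.00]
  [  -0.35    -0.10     0.85    -0.20]
  [  -0.05     0.00    -0.30     1.00]
Compute the cofactors C_ij = (−1)^(i+j)·(3×3 minor ij) of I−A; the adjugate is their transpose:
adj(I−A) = Cᵀ =
  [ 0.454000   0.051500   0.082000   0.198000]
  [ 0.269500   0.533500   0.176000   0.143000]
  [ 0.241000   0.091000   0.425500   0.181500]
  [ 0.095000   0.029875   0.131750   0.353375]
det(I−A) = Σ_j (I−A)_1j·C_1j = (0.75)(0.454000) + (-0.05)(0.269500) + (0.00)(0.241000) + (-0.40)(0.095000) = 0.289025
(I − A)⁻¹ = adj(I−A) / det(I−A) ≈
  [   1.5708     0.1782     0.2837     0.6851]
  [   0.9324     1.8459     0.6089     0.4948]
  [   0.8338     0.3149     1.4722     0.6280]
  [   0.3287     0.1034     0.4558     1.2226]
x = (I − A)⁻¹ d = adj(I−A)·d / det(I−A), with det(I−A) = 0.289025:
  x_1 = (0.454000·90 + 0.051500·95 + 0.082000·125 + 0.198000·180) / 0.289025 = 91.6425 / 0.289025 ≈ 317.075
  x_2 = (0.269500·90 + 0.533500·95 + 0.176000·125 + 0.143000·180) / 0.289025 = 122.6775 / 0.289025 ≈ 424.453
  x_3 = (0.241000·90 + 0.091000·95 + 0.425500·125 + 0.181500·180) / 0.289025 = 116.1925 / 0.289025 ≈ 402.015
  x_4 = (0.095000·90 + 0.029875·95 + 0.131750·125 + 0.353375·180) / 0.289025 = 91.464375 / 0.289025 ≈ 316.458

x_4 = 316.458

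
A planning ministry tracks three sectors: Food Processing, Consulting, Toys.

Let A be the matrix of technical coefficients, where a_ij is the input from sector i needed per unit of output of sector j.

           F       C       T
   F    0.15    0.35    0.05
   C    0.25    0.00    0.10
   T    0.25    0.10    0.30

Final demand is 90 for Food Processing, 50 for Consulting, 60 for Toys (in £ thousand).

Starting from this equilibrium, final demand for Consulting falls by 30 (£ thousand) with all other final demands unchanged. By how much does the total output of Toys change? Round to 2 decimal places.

I − A =
  [   0.85    -0.35    -0.05]
  [  -0.25     1.00    -0.10]
  [  -0.25    -0.10     0.70]
Cofactors of I−A, C_ij = (−1)^(i+j)·(minor ij) (rows/columns in the sector order above):
  C_11 = (1.00)(0.70) − (-0.10)(-0.10) = 0.6900
  C_12 = −[(-0.25)(0.70) − (-0.10)(-0.25)] = 0.2000
  C_13 = (-0.25)(-0.10) − (1.00)(-0.25) = 0.2750
  C_21 = −[(-0.35)(0.70) − (-0.05)(-0.10)] = 0.2500
  C_22 = (0.85)(0.70) − (-0.05)(-0.25) = 0.5825
  C_23 = −[(0.85)(-0.10) − (-0.35)(-0.25)] = 0.1725
  C_31 = (-0.35)(-0.10) − (-0.05)(1.00) = 0.0850
  C_32 = −[(0.85)(-0.10) − (-0.05)(-0.25)] = 0.0975
  C_33 = (0.85)(1.00) − (-0.35)(-0.25) = 0.7625
det(I−A) = Σ_j (I−A)_1j·C_1j = (0.85)(0.6900) + (-0.35)(0.2000) + (-0.05)(0.2750) = 0.50275
adj(I−A) = Cᵀ =
  [ 0.6900   0.2500   0.0850]
  [ 0.2000   0.5825   0.0975]
  [ 0.2750   0.1725   0.7625]
(I − A)⁻¹ = adj(I−A) / det(I−A) ≈
  [   1.3725     0.4973     0.1691]
  [   0.3978     1.1586     0.1939]
  [   0.5470     0.3431     1.5167]
Δx = (I − A)⁻¹ Δd with Δd having -30 in the Consulting component and 0 elsewhere.
So Δx_T = L_TC · (-30), where L_TC = adj(I−A)_TC / det(I−A) = 0.1725 / 0.50275.
Δx_T = 0.1725 × (-30) / 0.50275 = -5.175 / 0.50275 ≈ -10.29.

Δx_T = -10.29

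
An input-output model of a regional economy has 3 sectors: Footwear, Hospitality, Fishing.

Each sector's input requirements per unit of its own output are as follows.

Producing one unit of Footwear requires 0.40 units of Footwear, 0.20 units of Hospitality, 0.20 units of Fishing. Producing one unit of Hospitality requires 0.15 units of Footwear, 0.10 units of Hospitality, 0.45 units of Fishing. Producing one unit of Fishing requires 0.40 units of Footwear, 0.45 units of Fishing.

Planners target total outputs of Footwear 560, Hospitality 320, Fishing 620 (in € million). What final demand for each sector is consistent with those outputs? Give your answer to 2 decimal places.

I − A =
  [   0.60    -0.15    -0.40]
  [  -0.20     0.90     0.00]
  [  -0.20    -0.45     0.55]
d = (I − A) x:
  d_1 = (+0.60)·560 + (-0.15)·320 + (-0.40)·620 = 40.00
  d_2 = (-0.20)·560 + (+0.90)·320 + (+0.00)·620 = 176.00
  d_3 = (-0.20)·560 + (-0.45)·320 + (+0.55)·620 = 85.00

d_1 = 40.00, d_2 = 176.00, d_3 = 85.00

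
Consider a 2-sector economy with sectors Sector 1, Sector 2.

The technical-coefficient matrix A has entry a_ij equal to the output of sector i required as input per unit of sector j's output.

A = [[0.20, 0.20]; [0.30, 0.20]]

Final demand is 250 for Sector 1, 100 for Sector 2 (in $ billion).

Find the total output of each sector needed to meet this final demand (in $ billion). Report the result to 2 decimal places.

I − A =
  [   0.80    -0.20]
  [  -0.30     0.80]
det(I−A) = (0.80)(0.80) − (-0.20)(-0.30) = 0.5800
adj(I−A) = [[0.80, 0.20], [0.30, 0.80]]
(I − A)⁻¹ = adj(I−A) / det(I−A) ≈
  [   1.3793     0.3448]
  [   0.5172     1.3793]
x = (I − A)⁻¹ d = adj(I−A)·d / det(I−A), with det(I−A) = 0.5800:
  x_1 = (0.80·250 + 0.20·100) / 0.5800 = 220.00 / 0.5800 ≈ 379.31
  x_2 = (0.30·250 + 0.80·100) / 0.5800 = 155.00 / 0.5800 ≈ 267.24

x_1 = 379.31, x_2 = 267.24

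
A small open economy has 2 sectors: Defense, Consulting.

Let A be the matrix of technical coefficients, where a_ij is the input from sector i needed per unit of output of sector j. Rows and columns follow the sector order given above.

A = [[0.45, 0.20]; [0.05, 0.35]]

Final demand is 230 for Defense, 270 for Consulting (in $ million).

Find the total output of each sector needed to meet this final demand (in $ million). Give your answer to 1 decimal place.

I − A =
  [   0.55    -0.20]
  [  -0.05     0.65]
det(I−A) = (0.55)(0.65) − (-0.20)(-0.05) = 0.3475
adj(I−A) = [[0.65, 0.20], [0.05, 0.55]]
(I − A)⁻¹ = adj(I−A) / det(I−A) ≈
  [   1.8705     0.5755]
  [   0.1439     1.5827]
x = (I − A)⁻¹ d = adj(I−A)·d / det(I−A), with det(I−A) = 0.3475:
  x_1 = (0.65·230 + 0.20·270) / 0.3475 = 203.50 / 0.3475 ≈ 585.6
  x_2 = (0.05·230 + 0.55·270) / 0.3475 = 160.00 / 0.3475 ≈ 460.4

x_1 = 585.6, x_2 = 460.4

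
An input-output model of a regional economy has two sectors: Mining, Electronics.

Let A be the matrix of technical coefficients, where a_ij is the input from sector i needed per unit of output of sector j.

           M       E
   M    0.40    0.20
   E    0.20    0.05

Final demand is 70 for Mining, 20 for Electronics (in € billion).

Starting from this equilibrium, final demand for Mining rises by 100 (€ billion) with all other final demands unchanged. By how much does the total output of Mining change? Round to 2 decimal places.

I − A =
  [   0.60    -0.20]
  [  -0.20     0.95]
det(I−A) = (0.60)(0.95) − (-0.20)(-0.20) = 0.5300
adj(I−A) = [[0.95, 0.20], [0.20, 0.60]]
(I − A)⁻¹ = adj(I−A) / det(I−A) ≈
  [   1.7925     0.3774]
  [   0.3774     1.1321]
Δx = (I − A)⁻¹ Δd with Δd having +100 in the Mining component and 0 elsewhere.
So Δx_M = L_MM · (+100), where L_MM = adj(I−A)_MM / det(I−A) = 0.95 / 0.5300.
Δx_M = 0.95 × (+100) / 0.5300 = 95.00 / 0.5300 ≈ 179.25.

Δx_M = 179.25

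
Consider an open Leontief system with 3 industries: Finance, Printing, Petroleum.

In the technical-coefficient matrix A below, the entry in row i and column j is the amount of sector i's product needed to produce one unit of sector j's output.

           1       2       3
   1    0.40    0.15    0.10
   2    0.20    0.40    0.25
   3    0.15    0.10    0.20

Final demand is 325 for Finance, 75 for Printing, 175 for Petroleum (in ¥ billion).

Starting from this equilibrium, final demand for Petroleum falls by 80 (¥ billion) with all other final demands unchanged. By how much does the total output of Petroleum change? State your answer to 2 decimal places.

Δx_3 = -113.61

I − A =
  [   0.60    -0.15    -0.10]
  [  -0.20     0.60    -0.25]
  [  -0.15    -0.10     0.80]
Cofactors of I−A, C_ij = (−1)^(i+j)·(minor ij) (rows/columns in the sector order above):
  C_11 = (0.60)(0.80) − (-0.25)(-0.10) = 0.4550
  C_12 = −[(-0.20)(0.80) − (-0.25)(-0.15)] = 0.1975
  C_13 = (-0.20)(-0.10) − (0.60)(-0.15) = 0.1100
  C_21 = −[(-0.15)(0.80) − (-0.10)(-0.10)] = 0.1300
  C_22 = (0.60)(0.80) − (-0.10)(-0.15) = 0.4650
  C_23 = −[(0.60)(-0.10) − (-0.15)(-0.15)] = 0.0825
  C_31 = (-0.15)(-0.25) − (-0.10)(0.60) = 0.0975
  C_32 = −[(0.60)(-0.25) − (-0.10)(-0.20)] = 0.1700
  C_33 = (0.60)(0.60) − (-0.15)(-0.20) = 0.3300
det(I−A) = Σ_j (I−A)_1j·C_1j = (0.60)(0.4550) + (-0.15)(0.1975) + (-0.10)(0.1100) = 0.232375
adj(I−A) = Cᵀ =
  [ 0.4550   0.1300   0.0975]
  [ 0.1975   0.4650   0.1700]
  [ 0.1100   0.0825   0.3300]
(I − A)⁻¹ = adj(I−A) / det(I−A) ≈
  [   1.9580     0.5594     0.4196]
  [   0.8499     2.0011     0.7316]
  [   0.4734     0.3550     1.4201]
Δx = (I − A)⁻¹ Δd with Δd having -80 in the Petroleum component and 0 elsewhere.
So Δx_3 = L_33 · (-80), where L_33 = adj(I−A)_33 / det(I−A) = 0.3300 / 0.232375.
Δx_3 = 0.3300 × (-80) / 0.232375 = -26.40 / 0.232375 ≈ -113.61.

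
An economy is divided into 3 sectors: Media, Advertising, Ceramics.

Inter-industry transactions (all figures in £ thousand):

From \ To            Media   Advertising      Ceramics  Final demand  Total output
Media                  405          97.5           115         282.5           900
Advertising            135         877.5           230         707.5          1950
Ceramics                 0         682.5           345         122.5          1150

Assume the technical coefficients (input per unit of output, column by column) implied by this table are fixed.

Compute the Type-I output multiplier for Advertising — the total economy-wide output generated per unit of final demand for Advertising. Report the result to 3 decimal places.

Technical coefficients a_ij = z_ij / X_j:
  a_MM = 405/900 = 0.45, a_AM = 135/900 = 0.15, a_CM = 0/900 = 0.00
  a_MA = 97.5/1950 = 0.05, a_AA = 877.5/1950 = 0.45, a_CA = 682.5/1950 = 0.35
  a_MC = 115/1150 = 0.10, a_AC = 230/1150 = 0.20, a_CC = 345/1150 = 0.30
I − A =
  [   0.55    -0.05    -0.10]
  [  -0.15     0.55    -0.20]
  [   0.00    -0.35     0.70]
Cofactors of I−A, C_ij = (−1)^(i+j)·(minor ij) (rows/columns in the sector order above):
  C_11 = (0.55)(0.70) − (-0.20)(-0.35) = 0.3150
  C_12 = −[(-0.15)(0.70) − (-0.20)(0.00)] = 0.1050
  C_13 = (-0.15)(-0.35) − (0.55)(0.00) = 0.0525
  C_21 = −[(-0.05)(0.70) − (-0.10)(-0.35)] = 0.0700
  C_22 = (0.55)(0.70) − (-0.10)(0.00) = 0.3850
  C_23 = −[(0.55)(-0.35) − (-0.05)(0.00)] = 0.1925
  C_31 = (-0.05)(-0.20) − (-0.10)(0.55) = 0.0650
  C_32 = −[(0.55)(-0.20) − (-0.10)(-0.15)] = 0.1250
  C_33 = (0.55)(0.55) − (-0.05)(-0.15) = 0.2950
det(I−A) = Σ_j (I−A)_1j·C_1j = (0.55)(0.3150) + (-0.05)(0.1050) + (-0.10)(0.0525) = 0.16275
adj(I−A) = Cᵀ =
  [ 0.3150   0.0700   0.0650]
  [ 0.1050   0.3850   0.1250]
  [ 0.0525   0.1925   0.2950]
(I − A)⁻¹ = adj(I−A) / det(I−A) ≈
  [   1.9355     0.4301     0.3994]
  [   0.6452     2.3656     0.7680]
  [   0.3226     1.1828     1.8126]
The output multiplier for sector j is the column-j sum of the Leontief inverse (I − A)⁻¹ = adj(I−A) / det(I−A).
Column A of adj(I−A): (0.0700, 0.3850, 0.1925); det(I−A) = 0.16275.
m_A = (0.0700 + 0.3850 + 0.1925) / 0.16275 = 0.6475 / 0.16275 ≈ 3.978.

m_A = 3.978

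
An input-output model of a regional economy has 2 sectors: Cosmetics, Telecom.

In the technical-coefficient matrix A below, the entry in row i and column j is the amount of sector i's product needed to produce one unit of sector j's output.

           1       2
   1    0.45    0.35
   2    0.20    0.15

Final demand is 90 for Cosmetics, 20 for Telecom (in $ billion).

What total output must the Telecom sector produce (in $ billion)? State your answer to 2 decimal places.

x_2 = 72.96

I − A =
  [   0.55    -0.35]
  [  -0.20     0.85]
det(I−A) = (0.55)(0.85) − (-0.35)(-0.20) = 0.3975
adj(I−A) = [[0.85, 0.35], [0.20, 0.55]]
(I − A)⁻¹ = adj(I−A) / det(I−A) ≈
  [   2.1384     0.8805]
  [   0.5031     1.3836]
x = (I − A)⁻¹ d = adj(I−A)·d / det(I−A), with det(I−A) = 0.3975:
  x_1 = (0.85·90 + 0.35·20) / 0.3975 = 83.50 / 0.3975 ≈ 210.06
  x_2 = (0.20·90 + 0.55·20) / 0.3975 = 29.00 / 0.3975 ≈ 72.96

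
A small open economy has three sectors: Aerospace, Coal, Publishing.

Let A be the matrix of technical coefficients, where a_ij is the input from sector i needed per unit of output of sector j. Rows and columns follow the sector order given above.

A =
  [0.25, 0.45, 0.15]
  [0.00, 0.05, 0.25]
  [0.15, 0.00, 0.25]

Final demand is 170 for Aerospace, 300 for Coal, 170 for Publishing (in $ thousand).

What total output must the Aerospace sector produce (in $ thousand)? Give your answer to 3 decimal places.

I − A =
  [   0.75    -0.45    -0.15]
  [   0.00     0.95    -0.25]
  [  -0.15     0.00     0.75]
Cofactors of I−A, C_ij = (−1)^(i+j)·(minor ij) (rows/columns in the sector order above):
  C_11 = (0.95)(0.75) − (-0.25)(0.00) = 0.7125
  C_12 = −[(0.00)(0.75) − (-0.25)(-0.15)] = 0.0375
  C_13 = (0.00)(0.00) − (0.95)(-0.15) = 0.1425
  C_21 = −[(-0.45)(0.75) − (-0.15)(0.00)] = 0.3375
  C_22 = (0.75)(0.75) − (-0.15)(-0.15) = 0.5400
  C_23 = −[(0.75)(0.00) − (-0.45)(-0.15)] = 0.0675
  C_31 = (-0.45)(-0.25) − (-0.15)(0.95) = 0.2550
  C_32 = −[(0.75)(-0.25) − (-0.15)(0.00)] = 0.1875
  C_33 = (0.75)(0.95) − (-0.45)(0.00) = 0.7125
det(I−A) = Σ_j (I−A)_1j·C_1j = (0.75)(0.7125) + (-0.45)(0.0375) + (-0.15)(0.1425) = 0.496125
adj(I−A) = Cᵀ =
  [ 0.7125   0.3375   0.2550]
  [ 0.0375   0.5400   0.1875]
  [ 0.1425   0.0675   0.7125]
(I − A)⁻¹ = adj(I−A) / det(I−A) ≈
  [   1.4361     0.6803     0.5140]
  [   0.0756     1.0884     0.3779]
  [   0.2872     0.1361     1.4361]
x = (I − A)⁻¹ d = adj(I−A)·d / det(I−A), with det(I−A) = 0.496125:
  x_1 = (0.7125·170 + 0.3375·300 + 0.2550·170) / 0.496125 = 265.725 / 0.496125 ≈ 535.601
  x_2 = (0.0375·170 + 0.5400·300 + 0.1875·170) / 0.496125 = 200.25 / 0.496125 ≈ 403.628
  x_3 = (0.1425·170 + 0.0675·300 + 0.7125·170) / 0.496125 = 165.60 / 0.496125 ≈ 333.787

x_1 = 535.601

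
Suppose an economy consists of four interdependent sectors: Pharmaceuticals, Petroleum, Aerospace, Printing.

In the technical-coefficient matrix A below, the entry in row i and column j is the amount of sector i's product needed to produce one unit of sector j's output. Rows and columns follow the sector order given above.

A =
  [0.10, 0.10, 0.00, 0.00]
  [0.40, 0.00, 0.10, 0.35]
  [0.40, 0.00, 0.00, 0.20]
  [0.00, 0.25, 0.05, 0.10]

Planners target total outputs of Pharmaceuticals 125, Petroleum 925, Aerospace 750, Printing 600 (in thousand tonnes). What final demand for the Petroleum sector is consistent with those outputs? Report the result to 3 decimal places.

d_2 = 590.000

I − A =
  [   0.90    -0.10     0.00     0.00]
  [  -0.40     1.00    -0.10    -0.35]
  [  -0.40     0.00     1.00    -0.20]
  [   0.00    -0.25    -0.05     0.90]
d = (I − A) x:
  d_1 = (+0.90)·125 + (-0.10)·925 + (+0.00)·750 + (+0.00)·600 = 20.000
  d_2 = (-0.40)·125 + (+1.00)·925 + (-0.10)·750 + (-0.35)·600 = 590.000
  d_3 = (-0.40)·125 + (+0.00)·925 + (+1.00)·750 + (-0.20)·600 = 580.000
  d_4 = (+0.00)·125 + (-0.25)·925 + (-0.05)·750 + (+0.90)·600 = 271.250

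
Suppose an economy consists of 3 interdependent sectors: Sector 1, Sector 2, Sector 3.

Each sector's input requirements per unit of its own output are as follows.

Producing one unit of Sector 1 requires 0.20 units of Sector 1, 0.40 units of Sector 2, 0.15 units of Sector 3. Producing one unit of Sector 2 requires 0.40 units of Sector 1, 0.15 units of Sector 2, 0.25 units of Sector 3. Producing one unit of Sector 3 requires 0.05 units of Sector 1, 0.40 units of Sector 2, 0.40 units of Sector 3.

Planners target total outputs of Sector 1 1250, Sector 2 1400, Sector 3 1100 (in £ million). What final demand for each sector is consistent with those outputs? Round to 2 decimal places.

d_1 = 385.00, d_2 = 250.00, d_3 = 122.50

I − A =
  [   0.80    -0.40    -0.05]
  [  -0.40     0.85    -0.40]
  [  -0.15    -0.25     0.60]
d = (I − A) x:
  d_1 = (+0.80)·1250 + (-0.40)·1400 + (-0.05)·1100 = 385.00
  d_2 = (-0.40)·1250 + (+0.85)·1400 + (-0.40)·1100 = 250.00
  d_3 = (-0.15)·1250 + (-0.25)·1400 + (+0.60)·1100 = 122.50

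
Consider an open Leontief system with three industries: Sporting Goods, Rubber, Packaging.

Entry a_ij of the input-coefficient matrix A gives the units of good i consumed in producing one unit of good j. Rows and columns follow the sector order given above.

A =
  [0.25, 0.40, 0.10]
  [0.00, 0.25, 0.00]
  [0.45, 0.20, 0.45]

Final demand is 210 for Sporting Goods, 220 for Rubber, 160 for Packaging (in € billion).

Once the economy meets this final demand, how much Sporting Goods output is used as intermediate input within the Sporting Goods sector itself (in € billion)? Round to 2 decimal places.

I − A =
  [   0.75    -0.40    -0.10]
  [   0.00     0.75     0.00]
  [  -0.45    -0.20     0.55]
Cofactors of I−A, C_ij = (−1)^(i+j)·(minor ij) (rows/columns in the sector order above):
  C_11 = (0.75)(0.55) − (0.00)(-0.20) = 0.4125
  C_12 = −[(0.00)(0.55) − (0.00)(-0.45)] = 0.0000
  C_13 = (0.00)(-0.20) − (0.75)(-0.45) = 0.3375
  C_21 = −[(-0.40)(0.55) − (-0.10)(-0.20)] = 0.2400
  C_22 = (0.75)(0.55) − (-0.10)(-0.45) = 0.3675
  C_23 = −[(0.75)(-0.20) − (-0.40)(-0.45)] = 0.3300
  C_31 = (-0.40)(0.00) − (-0.10)(0.75) = 0.0750
  C_32 = −[(0.75)(0.00) − (-0.10)(0.00)] = 0.0000
  C_33 = (0.75)(0.75) − (-0.40)(0.00) = 0.5625
det(I−A) = Σ_j (I−A)_1j·C_1j = (0.75)(0.4125) + (-0.40)(0.0000) + (-0.10)(0.3375) = 0.275625
adj(I−A) = Cᵀ =
  [ 0.4125   0.2400   0.0750]
  [ 0.0000   0.3675   0.0000]
  [ 0.3375   0.3300   0.5625]
(I − A)⁻¹ = adj(I−A) / det(I−A) ≈
  [   1.4966     0.8707     0.2721]
  [   0.0000     1.3333     0.0000]
  [   1.2245     1.1973     2.0408]
First solve x = (I − A)⁻¹ d = adj(I−A)·d / det(I−A); in particular x_1 = (0.4125·210 + 0.2400·220 + 0.0750·160) / 0.275625 = 151.425 / 0.275625 ≈ 549.3878.
Intermediate flow from 1 to 1: z_11 = a_11 · x_1 = 0.25 × 151.425 / 0.275625 = 37.85625 / 0.275625 ≈ 137.35.

z_11 = 137.35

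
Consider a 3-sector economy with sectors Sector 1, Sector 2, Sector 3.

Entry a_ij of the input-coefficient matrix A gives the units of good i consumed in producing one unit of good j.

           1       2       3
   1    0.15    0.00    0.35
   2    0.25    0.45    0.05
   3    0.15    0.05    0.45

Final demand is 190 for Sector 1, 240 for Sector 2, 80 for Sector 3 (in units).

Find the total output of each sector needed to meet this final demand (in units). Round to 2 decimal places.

I − A =
  [   0.85     0.00    -0.35]
  [  -0.25     0.55    -0.05]
  [  -0.15    -0.05     0.55]
Cofactors of I−A, C_ij = (−1)^(i+j)·(minor ij) (rows/columns in the sector order above):
  C_11 = (0.55)(0.55) − (-0.05)(-0.05) = 0.3000
  C_12 = −[(-0.25)(0.55) − (-0.05)(-0.15)] = 0.1450
  C_13 = (-0.25)(-0.05) − (0.55)(-0.15) = 0.0950
  C_21 = −[(0.00)(0.55) − (-0.35)(-0.05)] = 0.0175
  C_22 = (0.85)(0.55) − (-0.35)(-0.15) = 0.4150
  C_23 = −[(0.85)(-0.05) − (0.00)(-0.15)] = 0.0425
  C_31 = (0.00)(-0.05) − (-0.35)(0.55) = 0.1925
  C_32 = −[(0.85)(-0.05) − (-0.35)(-0.25)] = 0.1300
  C_33 = (0.85)(0.55) − (0.00)(-0.25) = 0.4675
det(I−A) = Σ_j (I−A)_1j·C_1j = (0.85)(0.3000) + (0.00)(0.1450) + (-0.35)(0.0950) = 0.22175
adj(I−A) = Cᵀ =
  [ 0.3000   0.0175   0.1925]
  [ 0.1450   0.4150   0.1300]
  [ 0.0950   0.0425   0.4675]
(I − A)⁻¹ = adj(I−A) / det(I−A) ≈
  [   1.3529     0.0789     0.8681]
  [   0.6539     1.8715     0.5862]
  [   0.4284     0.1917     2.1082]
x = (I − A)⁻¹ d = adj(I−A)·d / det(I−A), with det(I−A) = 0.22175:
  x_1 = (0.3000·190 + 0.0175·240 + 0.1925·80) / 0.22175 = 76.60 / 0.22175 ≈ 345.43
  x_2 = (0.1450·190 + 0.4150·240 + 0.1300·80) / 0.22175 = 137.55 / 0.22175 ≈ 620.29
  x_3 = (0.0950·190 + 0.0425·240 + 0.4675·80) / 0.22175 = 65.65 / 0.22175 ≈ 296.05

x_1 = 345.43, x_2 = 620.29, x_3 = 296.05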